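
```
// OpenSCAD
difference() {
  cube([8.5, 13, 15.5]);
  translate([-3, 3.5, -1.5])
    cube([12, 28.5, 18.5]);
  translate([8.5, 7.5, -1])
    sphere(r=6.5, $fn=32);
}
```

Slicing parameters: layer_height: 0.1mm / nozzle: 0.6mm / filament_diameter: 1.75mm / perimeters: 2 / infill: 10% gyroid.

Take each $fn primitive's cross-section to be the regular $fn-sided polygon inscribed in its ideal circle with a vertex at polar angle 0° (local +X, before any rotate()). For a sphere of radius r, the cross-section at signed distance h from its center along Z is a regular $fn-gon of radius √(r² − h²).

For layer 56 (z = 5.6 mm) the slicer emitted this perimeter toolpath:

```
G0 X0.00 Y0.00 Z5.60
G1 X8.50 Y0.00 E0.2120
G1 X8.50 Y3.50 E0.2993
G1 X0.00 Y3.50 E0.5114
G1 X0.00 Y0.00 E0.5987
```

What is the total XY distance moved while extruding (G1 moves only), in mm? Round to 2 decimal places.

24.00 mm

Sum the Euclidean lengths of each G1 segment: total = 24.00 mm.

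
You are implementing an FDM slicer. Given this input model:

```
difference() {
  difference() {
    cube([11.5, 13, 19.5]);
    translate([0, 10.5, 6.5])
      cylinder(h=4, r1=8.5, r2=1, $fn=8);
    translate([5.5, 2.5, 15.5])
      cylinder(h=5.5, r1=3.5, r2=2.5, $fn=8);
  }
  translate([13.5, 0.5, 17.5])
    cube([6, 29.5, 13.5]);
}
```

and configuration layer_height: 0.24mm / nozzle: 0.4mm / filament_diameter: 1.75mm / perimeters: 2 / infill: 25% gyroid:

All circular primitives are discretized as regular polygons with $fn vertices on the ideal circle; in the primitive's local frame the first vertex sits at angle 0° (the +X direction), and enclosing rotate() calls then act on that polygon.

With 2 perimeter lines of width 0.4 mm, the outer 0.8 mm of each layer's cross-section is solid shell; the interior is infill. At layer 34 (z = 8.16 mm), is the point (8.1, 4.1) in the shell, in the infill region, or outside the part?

At z = 8.16 mm: the 11.5×13 cube contributes its full rectangle; the cone at (0, 10.5) contributes a regular 8-gon of circumradius 5.387 (interpolated between r1=8.5 and r2=1 at t=0.415); the cone at (5.5, 2.5) is absent (z outside [15.5, 21]); Taking the first minus the rest: starting from the 11.5×13 cube, the cone at (0, 10.5) partially overlaps it — only the 32.70 mm² overlap (of its 82.10 mm²) is removed, clipping the outline — 1 connected region; the cube at (13.5, 0.5) does not reach this height (z outside [17.5, 31]); After the difference (first − rest): none of the subtracted shapes is present at this height, so the result so far is unchanged — 1 connected region. Overall, the cross-section is a single solid region. The nearest boundary edge runs (11.50, 13.00)→(11.50, 0.00); distance from the point to it = 3.40 mm. The point is inside the cross-section and 3.40 mm from the nearest boundary — more than the 0.8 mm shell width (2 × 0.4), so it's in the infill interior.

infill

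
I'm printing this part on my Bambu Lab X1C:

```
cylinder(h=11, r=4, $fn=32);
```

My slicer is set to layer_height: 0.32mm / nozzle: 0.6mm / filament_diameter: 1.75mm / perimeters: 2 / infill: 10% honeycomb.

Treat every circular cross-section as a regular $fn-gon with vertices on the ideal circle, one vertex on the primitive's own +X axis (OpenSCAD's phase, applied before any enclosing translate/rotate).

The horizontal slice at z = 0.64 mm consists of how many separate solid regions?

At z = 0.64 mm: the r=4 cylinder contributes a regular 32-gon of circumradius 4. The result has 1 disconnected region.

1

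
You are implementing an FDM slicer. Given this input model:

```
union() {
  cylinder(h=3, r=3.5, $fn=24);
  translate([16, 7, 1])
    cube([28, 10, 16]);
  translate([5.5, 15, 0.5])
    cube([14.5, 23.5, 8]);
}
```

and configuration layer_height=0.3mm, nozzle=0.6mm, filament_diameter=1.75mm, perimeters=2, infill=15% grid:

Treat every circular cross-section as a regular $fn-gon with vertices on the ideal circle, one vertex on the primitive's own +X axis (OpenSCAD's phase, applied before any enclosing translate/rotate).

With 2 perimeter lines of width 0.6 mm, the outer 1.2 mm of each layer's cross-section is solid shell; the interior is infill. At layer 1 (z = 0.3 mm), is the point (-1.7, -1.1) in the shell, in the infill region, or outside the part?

infill

At z = 0.3 mm: the cylinder: section is a regular 24-gon, circumradius r=3.5; the cube at (16, 7) is absent (z outside [1, 17]); the cube at (5.5, 15) is not intersected at this z (z outside [0.5, 8.5]); Merging all regions: only the r=3.5 cylinder is present, so the union is just that shape — 1 connected region. Overall, the cross-section is a single solid region. The nearest boundary edge runs (-3.03, -1.75)→(-2.47, -2.47); distance from the point to it = 1.45 mm. The point is inside the cross-section and 1.45 mm from the nearest boundary — more than the 1.2 mm shell width (2 × 0.6), so it's in the infill interior.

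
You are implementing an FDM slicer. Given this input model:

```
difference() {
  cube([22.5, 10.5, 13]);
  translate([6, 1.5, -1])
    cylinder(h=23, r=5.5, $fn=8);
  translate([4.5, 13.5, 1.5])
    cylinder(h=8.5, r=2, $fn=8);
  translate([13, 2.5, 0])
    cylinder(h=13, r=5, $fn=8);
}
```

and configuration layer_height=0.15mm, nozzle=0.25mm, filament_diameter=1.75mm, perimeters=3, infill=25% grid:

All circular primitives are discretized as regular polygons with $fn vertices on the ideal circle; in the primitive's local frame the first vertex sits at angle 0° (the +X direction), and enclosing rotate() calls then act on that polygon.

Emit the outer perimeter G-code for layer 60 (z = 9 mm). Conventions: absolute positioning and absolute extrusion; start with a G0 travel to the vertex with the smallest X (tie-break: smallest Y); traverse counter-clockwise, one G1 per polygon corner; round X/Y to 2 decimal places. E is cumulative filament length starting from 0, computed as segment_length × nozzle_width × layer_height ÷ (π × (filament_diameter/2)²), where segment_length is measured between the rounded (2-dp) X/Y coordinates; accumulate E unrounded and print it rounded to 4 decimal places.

G0 X0.00 Y0.00 Z9.00
G1 X1.12 Y0.00 E0.0175
G1 X0.50 Y1.50 E0.0428
G1 X2.11 Y5.39 E0.1084
G1 X6.00 Y7.00 E0.1740
G1 X9.30 Y5.63 E0.2297
G1 X9.46 Y6.04 E0.2366
G1 X13.00 Y7.50 E0.2963
G1 X16.54 Y6.04 E0.3560
G1 X18.00 Y2.50 E0.4157
G1 X16.96 Y0.00 E0.4579
G1 X22.50 Y0.00 E0.5443
G1 X22.50 Y10.50 E0.7080
G1 X0.00 Y10.50 E1.0588
G1 X0.00 Y0.00 E1.2225

At z = 9 mm: the 22.5×10.5 cube contributes its full rectangle; the r=5.5 cylinder at (6, 1.5) contributes a regular 8-gon of circumradius 5.5; the cylinder at (4.5, 13.5): section is a regular 8-gon, circumradius r=2; the cylinder at (13, 2.5): section is a regular 8-gon, circumradius r=5; Subtracting the remaining from the first: starting from the 22.5×10.5 cube, the r=5.5 cylinder at (6, 1.5) partially overlaps it — only the 58.35 mm² overlap (of its 85.56 mm²) is removed, clipping the outline; the r=2 cylinder at (4.5, 13.5) misses the remaining region (no effect); the r=5 cylinder at (13, 2.5) partially overlaps it — only the 45.44 mm² overlap (of its 70.71 mm²) is removed, clipping the outline — 1 connected region. The outline is a single polygon with 14 vertices. Extrusion per mm of travel: 0.25 × 0.15 / (π × 0.875²) = 0.015591. Accumulating E over each segment gives final E = 1.2225.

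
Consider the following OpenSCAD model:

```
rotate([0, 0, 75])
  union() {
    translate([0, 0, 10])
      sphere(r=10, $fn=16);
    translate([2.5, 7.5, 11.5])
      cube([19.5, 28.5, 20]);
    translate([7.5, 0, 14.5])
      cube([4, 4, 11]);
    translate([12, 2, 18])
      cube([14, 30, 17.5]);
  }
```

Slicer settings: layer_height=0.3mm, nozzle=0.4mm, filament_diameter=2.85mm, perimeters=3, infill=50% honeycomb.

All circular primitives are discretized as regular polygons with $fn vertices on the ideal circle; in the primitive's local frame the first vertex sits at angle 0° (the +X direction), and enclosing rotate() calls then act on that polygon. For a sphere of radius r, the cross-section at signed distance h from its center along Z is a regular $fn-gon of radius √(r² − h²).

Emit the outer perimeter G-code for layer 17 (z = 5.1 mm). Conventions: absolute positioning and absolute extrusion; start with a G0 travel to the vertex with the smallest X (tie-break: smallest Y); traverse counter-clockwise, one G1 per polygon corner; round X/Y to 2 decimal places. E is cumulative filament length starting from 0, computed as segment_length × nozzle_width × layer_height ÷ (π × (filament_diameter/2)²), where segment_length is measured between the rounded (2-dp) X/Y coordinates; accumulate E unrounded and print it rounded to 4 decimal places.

At z = 5.1 mm: the r=10 sphere slices to a regular 16-gon of circumradius 8.717 (√(r²−h²) with h=4.9 from center); the cube at (2.5, 7.5) is not intersected at this z (z outside [11.5, 31.5]); the cube at (7.5, 0) does not reach this height (z outside [14.5, 25.5]); the cube at (12, 2) is not intersected at this z (z outside [18, 35.5]); Merging all regions: only the r=10 sphere is present, so the union is just that shape — 1 connected region; (whole slice rotated 75° about Z — lengths, areas and connectivity unchanged). The outline is a single polygon with 16 vertices. Extrusion per mm of travel: 0.4 × 0.3 / (π × 1.425²) = 0.018811. Accumulating E over each segment gives final E = 1.0238.

G0 X-8.64 Y-1.14 Z5.10
G1 X-7.55 Y-4.36 E0.0639
G1 X-5.31 Y-6.92 E0.1279
G1 X-2.26 Y-8.42 E0.1919
G1 X1.14 Y-8.64 E0.2560
G1 X4.36 Y-7.55 E0.3199
G1 X6.92 Y-5.31 E0.3839
G1 X8.42 Y-2.26 E0.4478
G1 X8.64 Y1.14 E0.5119
G1 X7.55 Y4.36 E0.5759
G1 X5.31 Y6.92 E0.6398
G1 X2.26 Y8.42 E0.7038
G1 X-1.14 Y8.64 E0.7679
G1 X-4.36 Y7.55 E0.8318
G1 X-6.92 Y5.31 E0.8958
G1 X-8.42 Y2.26 E0.9597
G1 X-8.64 Y-1.14 E1.0238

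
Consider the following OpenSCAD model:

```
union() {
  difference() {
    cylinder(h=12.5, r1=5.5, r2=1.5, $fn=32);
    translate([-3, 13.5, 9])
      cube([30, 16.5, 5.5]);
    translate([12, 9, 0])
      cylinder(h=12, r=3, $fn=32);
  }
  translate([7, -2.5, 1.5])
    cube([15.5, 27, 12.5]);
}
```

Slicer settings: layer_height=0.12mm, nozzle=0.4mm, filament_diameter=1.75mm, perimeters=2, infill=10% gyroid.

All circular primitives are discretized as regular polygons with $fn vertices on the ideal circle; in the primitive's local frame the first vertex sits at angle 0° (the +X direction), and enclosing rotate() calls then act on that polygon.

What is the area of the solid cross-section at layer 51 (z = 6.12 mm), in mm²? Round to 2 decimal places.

At z = 6.12 mm: the cone contributes a regular 32-gon of circumradius 3.542 (interpolated between r1=5.5 and r2=1.5 at t=0.490) (area = (32/2)·3.542²·sin(360°/32) = 39.15 mm²); the cube at (-3, 13.5) is absent (z outside [9, 14.5]); the cylinder at (12, 9): section is a regular 32-gon, circumradius r=3 (area = (32/2)·3.000²·sin(360°/32) = 28.09 mm²); Taking the first minus the rest: starting from the cone (39.15 mm²), the r=3 cylinder at (12, 9) misses the remaining region (no effect) — area = 39.15 mm²; the cube at (7, -2.5) (footprint 15.5×27) is included at this height (area 418.50 mm²); Combining (union): the 2 present regions are separate (no shared area or edge), so areas and boundary lengths simply add and each stays a separate island — area = 457.65 mm². Overall, the cross-section has 2 separate islands. Net area = 457.65 mm².

457.65 mm²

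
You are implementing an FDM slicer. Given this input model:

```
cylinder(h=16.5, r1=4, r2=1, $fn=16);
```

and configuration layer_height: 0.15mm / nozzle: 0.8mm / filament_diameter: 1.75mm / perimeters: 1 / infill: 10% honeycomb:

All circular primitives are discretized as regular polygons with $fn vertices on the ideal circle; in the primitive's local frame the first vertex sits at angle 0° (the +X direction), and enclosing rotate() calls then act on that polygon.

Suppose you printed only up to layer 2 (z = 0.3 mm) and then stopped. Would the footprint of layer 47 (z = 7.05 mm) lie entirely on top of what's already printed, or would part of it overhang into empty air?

Compare the two slices. At z = 0.3: the cone contributes a regular 16-gon of circumradius 3.945 (interpolated between r1=4 and r2=1 at t=0.018) (area = (16/2)·3.945²·sin(360°/16) = 47.66 mm²). At z = 7.05: the cone (r1=4→r2=1) has section circumradius 2.718 here — a regular 16-gon (area = (16/2)·2.718²·sin(360°/16) = 22.62 mm²). Checking containment: the cross-section at z = 7.05 is a subset of the cross-section at z = 0.3.

entirely on top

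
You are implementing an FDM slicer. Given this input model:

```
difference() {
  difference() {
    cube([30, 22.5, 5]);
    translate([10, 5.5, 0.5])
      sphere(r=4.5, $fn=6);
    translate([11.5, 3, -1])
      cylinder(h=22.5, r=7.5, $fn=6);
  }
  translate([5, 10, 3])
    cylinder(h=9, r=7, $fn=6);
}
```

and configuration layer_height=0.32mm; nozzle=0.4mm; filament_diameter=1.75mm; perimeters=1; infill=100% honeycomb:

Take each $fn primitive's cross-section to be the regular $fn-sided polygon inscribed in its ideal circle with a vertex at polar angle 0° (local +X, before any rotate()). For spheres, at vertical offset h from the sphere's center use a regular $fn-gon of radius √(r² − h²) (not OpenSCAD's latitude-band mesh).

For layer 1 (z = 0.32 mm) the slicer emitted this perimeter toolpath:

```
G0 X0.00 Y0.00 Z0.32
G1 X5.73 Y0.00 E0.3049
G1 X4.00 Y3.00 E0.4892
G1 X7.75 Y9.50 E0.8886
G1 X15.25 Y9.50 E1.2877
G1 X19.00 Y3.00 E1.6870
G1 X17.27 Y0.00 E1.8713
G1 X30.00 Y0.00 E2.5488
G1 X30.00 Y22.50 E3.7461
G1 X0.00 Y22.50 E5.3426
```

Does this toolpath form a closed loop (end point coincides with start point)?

Start point (G0): (0.00, 0.00). End point (last G1): the path does not return to the start — open.

no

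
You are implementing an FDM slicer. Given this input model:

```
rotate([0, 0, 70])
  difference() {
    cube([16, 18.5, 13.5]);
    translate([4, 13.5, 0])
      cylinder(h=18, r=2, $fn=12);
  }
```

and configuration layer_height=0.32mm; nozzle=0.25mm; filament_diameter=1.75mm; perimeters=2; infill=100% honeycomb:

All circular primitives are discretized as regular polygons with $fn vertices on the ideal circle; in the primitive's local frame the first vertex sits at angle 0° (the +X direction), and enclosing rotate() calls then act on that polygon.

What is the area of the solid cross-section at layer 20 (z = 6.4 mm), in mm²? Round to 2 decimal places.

284.00 mm²

At z = 6.4 mm: the 16×18.5 cube contributes its full rectangle (area 296.00 mm²); the cylinder at (4, 13.5): section is a regular 12-gon, circumradius r=2 (area = (12/2)·2.000²·sin(360°/12) = 12.00 mm²); After the difference (first − rest): starting from the 16×18.5 cube (296.00 mm²), the r=2 cylinder at (4, 13.5) lies wholly inside it (removes its full 12.00 mm² and its 12.42 mm outline becomes a hole wall) — area = 284.00 mm²; (whole slice rotated 70° about Z — lengths, areas and connectivity unchanged). Overall, the cross-section is one region with 1 hole. Net area = 284.00 mm².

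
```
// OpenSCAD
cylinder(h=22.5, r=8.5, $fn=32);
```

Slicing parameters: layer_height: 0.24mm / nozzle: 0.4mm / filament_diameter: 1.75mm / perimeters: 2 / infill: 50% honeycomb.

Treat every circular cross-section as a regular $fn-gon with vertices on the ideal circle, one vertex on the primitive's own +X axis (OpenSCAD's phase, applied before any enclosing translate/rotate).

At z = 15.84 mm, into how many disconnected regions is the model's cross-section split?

At z = 15.84 mm: the r=8.5 cylinder contributes a regular 32-gon of circumradius 8.5. The result has 1 disconnected region.

1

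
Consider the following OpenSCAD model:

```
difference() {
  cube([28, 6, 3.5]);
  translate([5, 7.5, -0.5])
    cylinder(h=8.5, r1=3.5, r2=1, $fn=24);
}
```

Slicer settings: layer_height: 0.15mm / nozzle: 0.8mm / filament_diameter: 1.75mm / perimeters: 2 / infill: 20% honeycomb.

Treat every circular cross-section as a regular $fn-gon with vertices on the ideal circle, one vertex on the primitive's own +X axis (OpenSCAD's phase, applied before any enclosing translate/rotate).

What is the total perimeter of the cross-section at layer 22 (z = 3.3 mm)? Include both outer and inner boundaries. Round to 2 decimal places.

68.54 mm

At z = 3.3 mm: the cube (footprint 28×6) is included at this height (perimeter 68.00 mm); the cone at (5, 7.5): at t=0.447 of its height the radius interpolates to r₁+(r₂−r₁)t = 2.382, giving a regular 24-gon of that circumradius (perimeter = 2·24·2.382·sin(180°/24) = 14.93 mm); Subtracting the remaining from the first: starting from the 28×6 cube, the cone at (5, 7.5) partially overlaps it — only the 2.22 mm² overlap (of its 17.63 mm²) is removed, clipping the outline — boundary = 68.54 mm. Overall, the cross-section is a single solid region. Total boundary length (outer) = 68.54 mm.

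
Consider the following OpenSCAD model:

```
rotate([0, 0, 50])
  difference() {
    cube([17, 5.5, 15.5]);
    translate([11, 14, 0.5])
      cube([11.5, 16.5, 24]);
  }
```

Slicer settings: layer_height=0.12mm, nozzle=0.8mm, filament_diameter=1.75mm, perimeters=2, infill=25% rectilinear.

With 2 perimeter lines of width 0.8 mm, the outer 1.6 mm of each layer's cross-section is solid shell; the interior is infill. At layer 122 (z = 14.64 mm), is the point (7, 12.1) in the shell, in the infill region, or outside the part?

infill

At z = 14.64 mm: the cube is present — its section is the full 17×5.5 rectangle; the cube at (11, 14) is present — its section is the full 11.5×16.5 rectangle; Taking the first minus the rest: starting from the 17×5.5 cube, the 11.5×16.5 cube at (11, 14) misses the remaining region (no effect) — 1 connected region; (rotated 50° about Z; rotation is an isometry so areas/perimeters/island counts are preserved). Overall, the cross-section is a single solid region. Undo the 50° rotation: the query point maps to (13.769, 2.415) in the un-rotated model frame. The nearest boundary edge runs (17.00, 0.00)→(0.00, 0.00); distance from the point to it = 2.42 mm. The point is inside the cross-section and 2.42 mm from the nearest boundary — more than the 1.6 mm shell width (2 × 0.8), so it's in the infill interior.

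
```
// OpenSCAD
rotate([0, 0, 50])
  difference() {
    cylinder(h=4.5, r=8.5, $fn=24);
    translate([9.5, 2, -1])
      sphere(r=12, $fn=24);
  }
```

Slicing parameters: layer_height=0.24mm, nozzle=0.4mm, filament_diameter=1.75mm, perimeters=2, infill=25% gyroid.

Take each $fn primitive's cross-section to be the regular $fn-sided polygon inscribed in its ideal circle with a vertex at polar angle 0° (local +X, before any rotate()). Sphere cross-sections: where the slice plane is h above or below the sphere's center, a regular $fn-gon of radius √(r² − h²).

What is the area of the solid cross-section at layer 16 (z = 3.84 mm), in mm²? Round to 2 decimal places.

At z = 3.84 mm: the r=8.5 cylinder gives a regular 24-gon of circumradius 8.5 (constant along its height) (area = (24/2)·8.500²·sin(360°/24) = 224.40 mm²); the sphere at (9.5, 2): section is a regular 24-gon, circumradius = √(r²−h²) = √(12²−4.84²) = 10.981 (area = (24/2)·10.981²·sin(360°/24) = 374.48 mm²); After the difference (first − rest): starting from the r=8.5 cylinder (224.40 mm²), the r=12 sphere at (9.5, 2) partially overlaps it — only the 112.73 mm² overlap (of its 374.48 mm²) is removed, clipping the outline — area = 111.66 mm²; (rotated 50° about Z; rotation is an isometry so areas/perimeters/island counts are preserved). Overall, the cross-section is a single solid region. Net area = 111.66 mm².

111.66 mm²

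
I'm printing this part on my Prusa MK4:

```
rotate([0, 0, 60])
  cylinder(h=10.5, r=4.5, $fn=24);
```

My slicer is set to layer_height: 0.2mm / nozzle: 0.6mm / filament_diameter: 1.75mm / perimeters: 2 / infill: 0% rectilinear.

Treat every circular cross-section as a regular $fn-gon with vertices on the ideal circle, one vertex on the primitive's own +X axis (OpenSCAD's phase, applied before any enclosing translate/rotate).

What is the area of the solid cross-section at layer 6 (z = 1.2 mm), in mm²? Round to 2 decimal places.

At z = 1.2 mm: the r=4.5 cylinder contributes a regular 24-gon of circumradius 4.5 (area = (24/2)·4.500²·sin(360°/24) = 62.89 mm²); (rotated 60° about Z; rotation is an isometry so areas/perimeters/island counts are preserved). Overall, the cross-section is a single solid region. Net area = 62.89 mm².

62.89 mm²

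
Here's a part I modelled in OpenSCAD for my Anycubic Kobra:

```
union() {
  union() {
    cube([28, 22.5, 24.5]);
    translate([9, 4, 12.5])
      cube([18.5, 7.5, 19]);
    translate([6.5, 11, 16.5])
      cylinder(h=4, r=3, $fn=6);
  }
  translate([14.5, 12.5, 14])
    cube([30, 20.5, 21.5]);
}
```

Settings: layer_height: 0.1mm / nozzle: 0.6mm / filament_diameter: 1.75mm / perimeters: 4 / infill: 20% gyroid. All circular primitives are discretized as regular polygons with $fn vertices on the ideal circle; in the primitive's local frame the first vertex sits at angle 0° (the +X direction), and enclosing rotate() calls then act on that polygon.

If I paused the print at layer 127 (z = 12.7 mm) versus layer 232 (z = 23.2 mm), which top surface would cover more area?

Layer 127 (z = 12.7): the cube (footprint 28×22.5) is included at this height (area 630.00 mm²); the cube at (9, 4) is present — its section is the full 18.5×7.5 rectangle (area 138.75 mm²); the cylinder at (6.5, 11) does not reach this height (z outside [16.5, 20.5]); Taking the union: the 18.5×7.5 cube at (9, 4) lies entirely inside the 28×22.5 cube, so the union is just the 28×22.5 cube — area = 630.00 mm²; the cube at (14.5, 12.5) is not intersected at this z (z outside [14, 35.5]); Combining (union): only the result so far is present, so the union is just that shape — area = 630.00 mm². So its area = 630.00 mm². Layer 232 (z = 23.2): the 28×22.5 cube contributes its full rectangle (area 630.00 mm²); the cube at (9, 4) (footprint 18.5×7.5) is included at this height (area 138.75 mm²); the cylinder at (6.5, 11) is absent (z outside [16.5, 20.5]); Taking the union: the 18.5×7.5 cube at (9, 4) lies entirely inside the 28×22.5 cube, so the union is just the 28×22.5 cube — area = 630.00 mm²; the cube at (14.5, 12.5) is present — its section is the full 30×20.5 rectangle (area 615.00 mm²); Combining (union): the regions partially overlap — summed areas 1245.00 mm² minus the doubly-counted overlap 135.00 mm² gives 1110.00 mm² — area = 1110.00 mm². So its area = 1110.00 mm². Layer 232 is larger (1110.00 vs 630.00 mm²).

layer 232 (z = 23.2 mm)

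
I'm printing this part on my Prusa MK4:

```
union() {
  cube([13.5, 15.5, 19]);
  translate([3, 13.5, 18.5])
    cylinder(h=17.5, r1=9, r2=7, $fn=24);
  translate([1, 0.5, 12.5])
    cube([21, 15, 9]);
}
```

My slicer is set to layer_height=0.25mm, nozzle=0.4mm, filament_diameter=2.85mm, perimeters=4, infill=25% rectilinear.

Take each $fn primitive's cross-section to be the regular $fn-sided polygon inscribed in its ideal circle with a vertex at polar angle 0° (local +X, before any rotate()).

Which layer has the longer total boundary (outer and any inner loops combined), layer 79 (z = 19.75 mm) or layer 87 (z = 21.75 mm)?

layer 79 (z = 19.75 mm)

Layer 79 (z = 19.75): the cube is not intersected at this z (z outside [0, 19]); the cone at (3, 13.5) contributes a regular 24-gon of circumradius 8.857 (interpolated between r1=9 and r2=7 at t=0.071) (perimeter = 2·24·8.857·sin(180°/24) = 55.49 mm); the cube at (1, 0.5) is present — its section is the full 21×15 rectangle (perimeter 72.00 mm); Combining (union): the regions partially overlap (shared area 99.81 mm²), so the edge portions inside another operand are dropped and the merged outline is re-measured after clipping — boundary = 88.40 mm. So its perimeter = 88.40 mm. Layer 87 (z = 21.75): the cube is not intersected at this z (z outside [0, 19]); the cone at (3, 13.5) contributes a regular 24-gon of circumradius 8.629 (interpolated between r1=9 and r2=7 at t=0.186) (perimeter = 2·24·8.629·sin(180°/24) = 54.06 mm); the cube at (1, 0.5) is not intersected at this z (z outside [12.5, 21.5]); Combining (union): only the cone at (3, 13.5) is present, so the union is just that shape — boundary = 54.06 mm. So its perimeter = 54.06 mm. Layer 79 is larger (88.40 vs 54.06 mm).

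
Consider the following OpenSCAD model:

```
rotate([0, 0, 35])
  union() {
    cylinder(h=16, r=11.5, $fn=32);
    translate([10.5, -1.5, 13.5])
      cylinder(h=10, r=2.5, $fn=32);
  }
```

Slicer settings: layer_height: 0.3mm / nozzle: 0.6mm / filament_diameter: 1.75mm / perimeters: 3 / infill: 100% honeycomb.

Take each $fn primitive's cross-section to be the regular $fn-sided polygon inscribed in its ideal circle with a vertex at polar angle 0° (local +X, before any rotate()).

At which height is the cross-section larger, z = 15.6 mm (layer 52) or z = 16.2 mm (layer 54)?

Layer 52 (z = 15.6): the r=11.5 cylinder gives a regular 32-gon of circumradius 11.5 (constant along its height) (area = (32/2)·11.500²·sin(360°/32) = 412.81 mm²); the r=2.5 cylinder at (10.5, -1.5) gives a regular 32-gon of circumradius 2.5 (constant along its height) (area = (32/2)·2.500²·sin(360°/32) = 19.51 mm²); Merging all regions: the regions partially overlap — summed areas 432.32 mm² minus the doubly-counted overlap 13.54 mm² gives 418.78 mm² — area = 418.78 mm²; (whole slice rotated 35° about Z — lengths, areas and connectivity unchanged). So its area = 418.78 mm². Layer 54 (z = 16.2): the cylinder is not intersected at this z (z outside [0, 16]); the cylinder at (10.5, -1.5): section is a regular 32-gon, circumradius r=2.5 (area = (32/2)·2.500²·sin(360°/32) = 19.51 mm²); Combining (union): only the r=2.5 cylinder at (10.5, -1.5) is present, so the union is just that shape — area = 19.51 mm²; (rotated 35° about Z; rotation is an isometry so areas/perimeters/island counts are preserved). So its area = 19.51 mm². Layer 52 is larger (418.78 vs 19.51 mm²).

layer 52 (z = 15.6 mm)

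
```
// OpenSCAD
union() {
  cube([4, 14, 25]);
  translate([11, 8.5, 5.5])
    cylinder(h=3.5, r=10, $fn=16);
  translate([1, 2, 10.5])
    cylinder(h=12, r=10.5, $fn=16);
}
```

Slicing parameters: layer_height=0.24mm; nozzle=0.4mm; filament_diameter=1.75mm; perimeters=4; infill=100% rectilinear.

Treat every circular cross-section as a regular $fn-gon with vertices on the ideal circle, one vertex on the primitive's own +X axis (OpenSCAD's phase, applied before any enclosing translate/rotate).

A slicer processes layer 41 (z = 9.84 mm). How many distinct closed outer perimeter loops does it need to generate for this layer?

1

At z = 9.84 mm: the cube (footprint 4×14) is included at this height; the cylinder at (11, 8.5) is not intersected at this z (z outside [5.5, 9]); the cylinder at (1, 2) is not intersected at this z (z outside [10.5, 22.5]); Combining (union): only the 4×14 cube is present, so the union is just that shape — 1 connected region. The result has 1 disconnected region.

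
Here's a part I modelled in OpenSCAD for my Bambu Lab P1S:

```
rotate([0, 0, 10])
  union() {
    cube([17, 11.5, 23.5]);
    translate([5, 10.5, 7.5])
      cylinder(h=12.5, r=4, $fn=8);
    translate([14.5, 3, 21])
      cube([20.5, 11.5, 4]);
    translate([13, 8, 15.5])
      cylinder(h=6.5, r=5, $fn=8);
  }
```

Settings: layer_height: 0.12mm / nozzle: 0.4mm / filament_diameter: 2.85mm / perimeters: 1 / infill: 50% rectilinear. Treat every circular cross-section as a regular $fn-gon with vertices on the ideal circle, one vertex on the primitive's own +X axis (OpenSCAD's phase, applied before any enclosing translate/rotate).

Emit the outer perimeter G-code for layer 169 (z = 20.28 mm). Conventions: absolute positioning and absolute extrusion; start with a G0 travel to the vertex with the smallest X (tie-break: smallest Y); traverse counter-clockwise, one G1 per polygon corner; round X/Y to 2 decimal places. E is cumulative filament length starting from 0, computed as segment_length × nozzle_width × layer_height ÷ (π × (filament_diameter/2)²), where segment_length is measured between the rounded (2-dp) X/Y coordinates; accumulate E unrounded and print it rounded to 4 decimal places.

G0 X-2.00 Y11.33 Z20.28
G1 X0.00 Y0.00 E0.0866
G1 X16.74 Y2.95 E0.2145
G1 X15.77 Y8.45 E0.2565
G1 X16.34 Y11.00 E0.2761
G1 X14.93 Y13.21 E0.2959
G1 X14.74 Y14.28 E0.3040
G1 X14.30 Y14.20 E0.3074
G1 X14.28 Y14.23 E0.3077
G1 X10.55 Y15.06 E0.3364
G1 X7.32 Y13.00 E0.3653
G1 X7.31 Y12.97 E0.3655
G1 X-2.00 Y11.33 E0.4366

At z = 20.28 mm: the 17×11.5 cube contributes its full rectangle; the cylinder at (5, 10.5) is absent (z outside [7.5, 20]); the cube at (14.5, 3) is absent (z outside [21, 25]); the r=5 cylinder at (13, 8) contributes a regular 8-gon of circumradius 5; Taking the union: the regions partially overlap (shared area 62.87 mm²), so overlapping operands fuse into one piece — 1 connected region; (rotated 10° about Z; rotation is an isometry so areas/perimeters/island counts are preserved). The outline is a single polygon with 12 vertices. Extrusion per mm of travel: 0.4 × 0.12 / (π × 1.425²) = 0.007524. Accumulating E over each segment gives final E = 0.4366.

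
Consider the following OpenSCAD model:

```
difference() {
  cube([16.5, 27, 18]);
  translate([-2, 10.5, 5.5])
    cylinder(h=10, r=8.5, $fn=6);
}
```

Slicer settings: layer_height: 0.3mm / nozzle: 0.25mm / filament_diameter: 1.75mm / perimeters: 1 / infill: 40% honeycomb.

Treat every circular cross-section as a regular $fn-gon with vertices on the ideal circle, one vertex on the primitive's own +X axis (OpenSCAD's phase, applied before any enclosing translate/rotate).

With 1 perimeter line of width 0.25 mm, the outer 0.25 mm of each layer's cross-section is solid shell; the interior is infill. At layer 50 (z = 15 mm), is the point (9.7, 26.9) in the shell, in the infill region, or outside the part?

At z = 15 mm: the 16.5×27 cube contributes its full rectangle; the cylinder at (-2, 10.5): section is a regular 6-gon, circumradius r=8.5; Taking the first minus the rest: starting from the 16.5×27 cube, the r=8.5 cylinder at (-2, 10.5) partially overlaps it — only the 64.41 mm² overlap (of its 187.71 mm²) is removed, clipping the outline — 1 connected region. Overall, the cross-section is a single solid region. The nearest boundary edge runs (0.00, 27.00)→(16.50, 27.00); distance from the point to it = 0.10 mm. The point is inside the cross-section, 0.10 mm from the nearest boundary — within the 0.25 mm shell band (1 × 0.25).

shell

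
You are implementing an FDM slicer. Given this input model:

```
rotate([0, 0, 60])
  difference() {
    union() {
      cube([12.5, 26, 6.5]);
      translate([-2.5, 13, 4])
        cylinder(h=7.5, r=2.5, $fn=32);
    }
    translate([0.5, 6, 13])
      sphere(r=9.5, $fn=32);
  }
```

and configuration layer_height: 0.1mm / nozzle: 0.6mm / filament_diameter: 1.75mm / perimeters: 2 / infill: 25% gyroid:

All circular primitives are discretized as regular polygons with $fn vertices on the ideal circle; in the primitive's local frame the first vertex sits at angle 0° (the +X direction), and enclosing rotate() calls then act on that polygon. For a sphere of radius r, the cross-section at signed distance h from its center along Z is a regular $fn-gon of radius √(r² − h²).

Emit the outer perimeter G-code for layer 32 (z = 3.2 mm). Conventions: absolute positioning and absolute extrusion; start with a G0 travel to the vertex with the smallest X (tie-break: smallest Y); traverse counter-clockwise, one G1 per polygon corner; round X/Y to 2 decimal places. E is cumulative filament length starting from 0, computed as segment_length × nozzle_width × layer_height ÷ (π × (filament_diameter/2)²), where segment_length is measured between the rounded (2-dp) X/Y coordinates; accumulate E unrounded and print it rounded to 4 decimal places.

G0 X-22.52 Y13.00 Z3.20
G1 X0.00 Y0.00 E0.6486
G1 X6.25 Y10.83 E0.9606
G1 X-16.27 Y23.83 E1.6092
G1 X-22.52 Y13.00 E1.9211

At z = 3.2 mm: the cube is present — its section is the full 12.5×26 rectangle; the cylinder at (-2.5, 13) is absent (z outside [4, 11.5]); Combining (union): only the 12.5×26 cube is present, so the union is just that shape — 1 connected region; the sphere at (0.5, 6) is absent (|z−center|=9.800 > r=9.5); Taking the first minus the rest: none of the subtracted shapes is present at this height, so the result so far is unchanged — 1 connected region; (rotated 60° about Z; rotation is an isometry so areas/perimeters/island counts are preserved). The outline is a single polygon with 4 vertices. Extrusion per mm of travel: 0.6 × 0.1 / (π × 0.875²) = 0.024945. Accumulating E over each segment gives final E = 1.9211.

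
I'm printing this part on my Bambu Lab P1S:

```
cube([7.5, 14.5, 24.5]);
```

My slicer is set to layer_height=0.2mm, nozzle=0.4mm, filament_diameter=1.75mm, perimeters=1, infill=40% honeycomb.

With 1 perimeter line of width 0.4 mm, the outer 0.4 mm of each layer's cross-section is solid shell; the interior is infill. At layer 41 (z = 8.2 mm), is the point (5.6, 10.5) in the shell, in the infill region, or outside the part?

infill

At z = 8.2 mm: the 7.5×14.5 cube contributes its full rectangle. Overall, the cross-section is a single solid region. The nearest boundary edge runs (7.50, 0.00)→(7.50, 14.50); distance from the point to it = 1.90 mm. The point is inside the cross-section and 1.90 mm from the nearest boundary — more than the 0.4 mm shell width (1 × 0.4), so it's in the infill interior.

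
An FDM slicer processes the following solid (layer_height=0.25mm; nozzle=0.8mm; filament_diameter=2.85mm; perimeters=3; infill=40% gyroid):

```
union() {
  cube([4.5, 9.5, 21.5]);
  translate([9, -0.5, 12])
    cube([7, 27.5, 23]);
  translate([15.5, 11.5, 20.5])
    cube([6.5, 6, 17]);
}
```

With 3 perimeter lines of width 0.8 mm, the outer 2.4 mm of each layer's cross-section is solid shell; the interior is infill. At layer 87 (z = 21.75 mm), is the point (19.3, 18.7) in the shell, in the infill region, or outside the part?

outside

At z = 21.75 mm: the cube does not reach this height (z outside [0, 21.5]); the 7×27.5 cube at (9, -0.5) contributes its full rectangle; the 6.5×6 cube at (15.5, 11.5) contributes its full rectangle; Combining (union): the regions partially overlap (shared area 3.00 mm²), so overlapping operands fuse into one piece — 1 connected region. Overall, the cross-section is a single solid region. The nearest boundary edge runs (16.00, 17.50)→(22.00, 17.50); distance from the point to it = 1.20 mm. The point is not inside any of the regions above, so it lies outside the cross-section (1.20 mm from the nearest boundary).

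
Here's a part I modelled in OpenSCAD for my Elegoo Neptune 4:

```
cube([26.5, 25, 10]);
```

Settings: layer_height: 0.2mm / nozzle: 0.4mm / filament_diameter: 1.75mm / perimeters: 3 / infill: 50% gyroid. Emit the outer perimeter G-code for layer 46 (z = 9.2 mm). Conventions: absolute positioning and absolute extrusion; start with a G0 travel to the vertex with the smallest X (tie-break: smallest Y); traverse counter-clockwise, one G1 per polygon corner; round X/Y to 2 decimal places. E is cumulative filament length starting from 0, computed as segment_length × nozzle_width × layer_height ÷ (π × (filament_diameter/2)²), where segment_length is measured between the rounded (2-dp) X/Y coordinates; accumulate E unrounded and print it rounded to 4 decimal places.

At z = 9.2 mm: the cube (footprint 26.5×25) is included at this height. The outline is a single polygon with 4 vertices. Extrusion per mm of travel: 0.4 × 0.2 / (π × 0.875²) = 0.033260. Accumulating E over each segment gives final E = 3.4258.

G0 X0.00 Y0.00 Z9.20
G1 X26.50 Y0.00 E0.8814
G1 X26.50 Y25.00 E1.7129
G1 X0.00 Y25.00 E2.5943
G1 X0.00 Y0.00 E3.4258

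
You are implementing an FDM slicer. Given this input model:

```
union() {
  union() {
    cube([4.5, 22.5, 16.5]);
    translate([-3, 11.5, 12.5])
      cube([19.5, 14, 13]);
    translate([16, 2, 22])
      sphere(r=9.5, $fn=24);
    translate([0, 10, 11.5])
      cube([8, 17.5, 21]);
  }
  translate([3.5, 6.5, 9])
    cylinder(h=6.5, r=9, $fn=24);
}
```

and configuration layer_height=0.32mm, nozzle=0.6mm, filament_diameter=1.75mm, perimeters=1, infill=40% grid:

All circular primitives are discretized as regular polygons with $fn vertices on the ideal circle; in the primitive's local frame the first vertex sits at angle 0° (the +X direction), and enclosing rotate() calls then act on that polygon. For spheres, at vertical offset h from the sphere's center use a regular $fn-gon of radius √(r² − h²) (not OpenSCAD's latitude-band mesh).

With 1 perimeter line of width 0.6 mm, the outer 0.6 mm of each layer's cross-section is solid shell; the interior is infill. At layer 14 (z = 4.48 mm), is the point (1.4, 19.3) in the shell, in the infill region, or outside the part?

At z = 4.48 mm: the cube (footprint 4.5×22.5) is included at this height; the cube at (-3, 11.5) is absent (z outside [12.5, 25.5]); the sphere at (16, 2) is not intersected at this z (|z−center|=17.520 > r=9.5); the cube at (0, 10) is not intersected at this z (z outside [11.5, 32.5]); Combining (union): only the 4.5×22.5 cube is present, so the union is just that shape — 1 connected region; the cylinder at (3.5, 6.5) does not reach this height (z outside [9, 15.5]); Merging all regions: only the result so far is present, so the union is just that shape — 1 connected region. Overall, the cross-section is a single solid region. The nearest boundary edge runs (0.00, 22.50)→(0.00, 0.00); distance from the point to it = 1.40 mm. The point is inside the cross-section and 1.40 mm from the nearest boundary — more than the 0.6 mm shell width (1 × 0.6), so it's in the infill interior.

infill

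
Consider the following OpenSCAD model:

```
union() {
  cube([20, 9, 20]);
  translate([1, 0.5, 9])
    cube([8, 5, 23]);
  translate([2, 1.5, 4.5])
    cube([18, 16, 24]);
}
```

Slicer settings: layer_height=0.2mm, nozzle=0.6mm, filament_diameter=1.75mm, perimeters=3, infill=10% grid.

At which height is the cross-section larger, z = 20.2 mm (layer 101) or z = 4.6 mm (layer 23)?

Layer 101 (z = 20.2): the cube does not reach this height (z outside [0, 20]); the cube at (1, 0.5) (footprint 8×5) is included at this height (area 40.00 mm²); the cube at (2, 1.5) is present — its section is the full 18×16 rectangle (area 288.00 mm²); Taking the union: the regions partially overlap — summed areas 328.00 mm² minus the doubly-counted overlap 28.00 mm² gives 300.00 mm² — area = 300.00 mm². So its area = 300.00 mm². Layer 23 (z = 4.6): the cube (footprint 20×9) is included at this height (area 180.00 mm²); the cube at (1, 0.5) is not intersected at this z (z outside [9, 32]); the cube at (2, 1.5) is present — its section is the full 18×16 rectangle (area 288.00 mm²); Taking the union: the regions partially overlap — summed areas 468.00 mm² minus the doubly-counted overlap 135.00 mm² gives 333.00 mm² — area = 333.00 mm². So its area = 333.00 mm². Layer 23 is larger (333.00 vs 300.00 mm²).

layer 23 (z = 4.6 mm)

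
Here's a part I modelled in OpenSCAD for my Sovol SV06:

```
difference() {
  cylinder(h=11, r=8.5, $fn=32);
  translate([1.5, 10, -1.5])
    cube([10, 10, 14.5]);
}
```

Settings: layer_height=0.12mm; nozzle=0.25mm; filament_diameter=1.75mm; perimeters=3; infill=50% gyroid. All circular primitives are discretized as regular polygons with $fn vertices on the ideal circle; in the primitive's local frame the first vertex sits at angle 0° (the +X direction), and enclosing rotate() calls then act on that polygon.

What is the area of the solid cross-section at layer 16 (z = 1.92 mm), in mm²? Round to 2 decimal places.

At z = 1.92 mm: the r=8.5 cylinder contributes a regular 32-gon of circumradius 8.5 (area = (32/2)·8.500²·sin(360°/32) = 225.52 mm²); the 10×10 cube at (1.5, 10) contributes its full rectangle (area 100.00 mm²); After the difference (first − rest): starting from the r=8.5 cylinder (225.52 mm²), the 10×10 cube at (1.5, 10) misses the remaining region (no effect) — area = 225.52 mm². Overall, the cross-section is a single solid region. Net area = 225.52 mm².

225.52 mm²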